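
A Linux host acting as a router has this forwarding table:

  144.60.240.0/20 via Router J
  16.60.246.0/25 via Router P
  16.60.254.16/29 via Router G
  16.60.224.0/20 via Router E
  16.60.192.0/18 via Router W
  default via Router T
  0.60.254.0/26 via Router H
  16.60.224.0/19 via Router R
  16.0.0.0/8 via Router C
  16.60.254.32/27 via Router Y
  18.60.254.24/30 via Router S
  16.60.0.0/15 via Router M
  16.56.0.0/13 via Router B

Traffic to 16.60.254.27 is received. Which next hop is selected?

Router R

Routes whose prefix contains 16.60.254.27:
  0.0.0.0/0 (default, matches everything) -> Router T
  16.0.0.0/8 (16.0.0.0 - 16.255.255.255) -> Router C
  16.56.0.0/13 (16.56.0.0 - 16.63.255.255) -> Router B
  16.60.0.0/15 (16.60.0.0 - 16.61.255.255) -> Router M
  16.60.192.0/18 (16.60.192.0 - 16.60.255.255) -> Router W
  16.60.224.0/19 (16.60.224.0 - 16.60.255.255) -> Router R
More-specific entries that do NOT match:
  18.60.254.24/30 (18.60.254.24 - 18.60.254.27) does not contain 16.60.254.27
  16.60.254.16/29 (16.60.254.16 - 16.60.254.23) does not contain 16.60.254.27
  16.60.254.32/27 (16.60.254.32 - 16.60.254.63) does not contain 16.60.254.27
  0.60.254.0/26 (0.60.254.0 - 0.60.254.63) does not contain 16.60.254.27
  16.60.246.0/25 (16.60.246.0 - 16.60.246.127) does not contain 16.60.254.27
  144.60.240.0/20 (144.60.240.0 - 144.60.255.255) does not contain 16.60.254.27
  16.60.224.0/20 (16.60.224.0 - 16.60.239.255) does not contain 16.60.254.27
Longest matching prefix is /19 -> next hop Router R.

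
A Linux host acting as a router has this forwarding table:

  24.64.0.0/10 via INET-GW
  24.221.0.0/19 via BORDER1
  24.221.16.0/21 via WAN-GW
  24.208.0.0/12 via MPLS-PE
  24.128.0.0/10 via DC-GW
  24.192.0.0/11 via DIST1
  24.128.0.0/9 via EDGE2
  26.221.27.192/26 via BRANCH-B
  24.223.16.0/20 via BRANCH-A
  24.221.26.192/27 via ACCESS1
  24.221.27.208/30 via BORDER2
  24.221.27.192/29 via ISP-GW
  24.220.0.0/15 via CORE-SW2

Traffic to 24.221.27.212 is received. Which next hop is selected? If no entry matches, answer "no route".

Routes whose prefix contains 24.221.27.212:
  24.128.0.0/9 (24.128.0.0 - 24.255.255.255) -> EDGE2
  24.192.0.0/11 (24.192.0.0 - 24.223.255.255) -> DIST1
  24.208.0.0/12 (24.208.0.0 - 24.223.255.255) -> MPLS-PE
  24.220.0.0/15 (24.220.0.0 - 24.221.255.255) -> CORE-SW2
  24.221.0.0/19 (24.221.0.0 - 24.221.31.255) -> BORDER1
More-specific entries that do NOT match:
  24.221.27.208/30 (24.221.27.208 - 24.221.27.211) does not contain 24.221.27.212
  24.221.27.192/29 (24.221.27.192 - 24.221.27.199) does not contain 24.221.27.212
  24.221.26.192/27 (24.221.26.192 - 24.221.26.223) does not contain 24.221.27.212
  26.221.27.192/26 (26.221.27.192 - 26.221.27.255) does not contain 24.221.27.212
  24.221.16.0/21 (24.221.16.0 - 24.221.23.255) does not contain 24.221.27.212
  24.223.16.0/20 (24.223.16.0 - 24.223.31.255) does not contain 24.221.27.212
Longest matching prefix is /19 -> next hop BORDER1.

BORDER1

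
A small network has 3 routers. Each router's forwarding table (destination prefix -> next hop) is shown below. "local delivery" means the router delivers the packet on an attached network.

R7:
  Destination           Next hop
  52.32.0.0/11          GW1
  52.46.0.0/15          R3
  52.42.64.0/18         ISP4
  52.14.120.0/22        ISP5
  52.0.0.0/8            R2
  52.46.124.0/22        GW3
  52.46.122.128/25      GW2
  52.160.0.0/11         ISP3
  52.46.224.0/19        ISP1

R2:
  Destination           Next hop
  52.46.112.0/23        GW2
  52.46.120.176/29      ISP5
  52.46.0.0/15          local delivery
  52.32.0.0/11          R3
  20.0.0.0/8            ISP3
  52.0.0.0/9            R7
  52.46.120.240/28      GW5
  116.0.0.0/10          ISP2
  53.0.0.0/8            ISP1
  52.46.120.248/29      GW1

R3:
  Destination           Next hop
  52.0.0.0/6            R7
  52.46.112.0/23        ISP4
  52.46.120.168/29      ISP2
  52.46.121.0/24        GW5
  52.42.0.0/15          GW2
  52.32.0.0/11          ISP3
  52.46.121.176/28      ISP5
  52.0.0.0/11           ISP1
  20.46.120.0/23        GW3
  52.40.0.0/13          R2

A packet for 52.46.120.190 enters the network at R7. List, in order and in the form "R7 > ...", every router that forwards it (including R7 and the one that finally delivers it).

At R7: longest match for 52.46.120.190 is 52.46.0.0/15 -> R3
At R3: longest match for 52.46.120.190 is 52.40.0.0/13 -> R2
At R2: longest match for 52.46.120.190 is 52.46.0.0/15 -> local delivery

R7 > R3 > R2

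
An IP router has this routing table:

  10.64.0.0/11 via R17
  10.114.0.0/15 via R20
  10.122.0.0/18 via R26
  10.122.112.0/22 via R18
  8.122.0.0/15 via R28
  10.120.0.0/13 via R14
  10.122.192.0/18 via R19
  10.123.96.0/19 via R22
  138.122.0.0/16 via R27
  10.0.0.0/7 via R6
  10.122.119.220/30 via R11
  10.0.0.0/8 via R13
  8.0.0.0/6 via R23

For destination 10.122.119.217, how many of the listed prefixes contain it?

4

Prefixes containing 10.122.119.217:
  8.0.0.0/6 (8.0.0.0 - 11.255.255.255)
  10.0.0.0/7 (10.0.0.0 - 11.255.255.255)
  10.0.0.0/8 (10.0.0.0 - 10.255.255.255)
  10.120.0.0/13 (10.120.0.0 - 10.127.255.255)
Total matching entries: 4.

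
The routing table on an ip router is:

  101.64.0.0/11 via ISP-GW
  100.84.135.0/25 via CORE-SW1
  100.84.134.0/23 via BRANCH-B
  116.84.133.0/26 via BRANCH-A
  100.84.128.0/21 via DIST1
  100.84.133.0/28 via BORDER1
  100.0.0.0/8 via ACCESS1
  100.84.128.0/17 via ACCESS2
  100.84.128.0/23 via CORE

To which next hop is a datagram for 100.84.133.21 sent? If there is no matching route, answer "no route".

DIST1

Routes whose prefix contains 100.84.133.21:
  100.0.0.0/8 (100.0.0.0 - 100.255.255.255) -> ACCESS1
  100.84.128.0/17 (100.84.128.0 - 100.84.255.255) -> ACCESS2
  100.84.128.0/21 (100.84.128.0 - 100.84.135.255) -> DIST1
More-specific entries that do NOT match:
  100.84.133.0/28 (100.84.133.0 - 100.84.133.15) does not contain 100.84.133.21
  116.84.133.0/26 (116.84.133.0 - 116.84.133.63) does not contain 100.84.133.21
  100.84.135.0/25 (100.84.135.0 - 100.84.135.127) does not contain 100.84.133.21
  100.84.134.0/23 (100.84.134.0 - 100.84.135.255) does not contain 100.84.133.21
  100.84.128.0/23 (100.84.128.0 - 100.84.129.255) does not contain 100.84.133.21
Longest matching prefix is /21 -> next hop DIST1.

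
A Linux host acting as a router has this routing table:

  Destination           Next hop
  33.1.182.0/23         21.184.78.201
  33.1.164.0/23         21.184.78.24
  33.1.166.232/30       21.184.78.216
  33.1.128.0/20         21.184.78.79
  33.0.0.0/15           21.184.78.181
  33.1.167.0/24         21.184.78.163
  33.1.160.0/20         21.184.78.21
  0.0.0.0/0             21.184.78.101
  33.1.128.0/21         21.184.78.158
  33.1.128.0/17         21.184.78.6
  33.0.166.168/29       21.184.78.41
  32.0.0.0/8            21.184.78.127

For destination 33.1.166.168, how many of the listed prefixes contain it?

Prefixes containing 33.1.166.168:
  0.0.0.0/0 (default, matches everything)
  33.0.0.0/15 (33.0.0.0 - 33.1.255.255)
  33.1.128.0/17 (33.1.128.0 - 33.1.255.255)
  33.1.160.0/20 (33.1.160.0 - 33.1.175.255)
Total matching entries: 4.

4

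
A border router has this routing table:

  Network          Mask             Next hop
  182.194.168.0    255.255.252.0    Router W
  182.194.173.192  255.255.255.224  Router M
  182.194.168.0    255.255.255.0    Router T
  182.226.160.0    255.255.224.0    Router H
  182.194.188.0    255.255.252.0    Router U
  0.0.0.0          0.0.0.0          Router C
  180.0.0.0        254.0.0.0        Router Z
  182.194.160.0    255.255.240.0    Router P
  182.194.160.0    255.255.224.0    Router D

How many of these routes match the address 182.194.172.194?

3

Prefixes containing 182.194.172.194:
  0.0.0.0/0 (default, matches everything)
  182.194.160.0/19 (182.194.160.0 - 182.194.191.255)
  182.194.160.0/20 (182.194.160.0 - 182.194.175.255)
Total matching entries: 3.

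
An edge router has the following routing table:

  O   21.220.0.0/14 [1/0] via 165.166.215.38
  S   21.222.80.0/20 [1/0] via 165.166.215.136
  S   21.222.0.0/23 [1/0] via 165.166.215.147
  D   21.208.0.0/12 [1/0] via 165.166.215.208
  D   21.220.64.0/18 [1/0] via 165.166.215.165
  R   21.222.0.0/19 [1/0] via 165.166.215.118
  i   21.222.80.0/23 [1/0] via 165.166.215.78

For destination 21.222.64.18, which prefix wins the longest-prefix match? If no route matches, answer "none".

Entries matching 21.222.64.18:
  21.208.0.0/12 (21.208.0.0 - 21.223.255.255)
  21.220.0.0/14 (21.220.0.0 - 21.223.255.255)
Most specific is 21.220.0.0/14.

21.220.0.0/14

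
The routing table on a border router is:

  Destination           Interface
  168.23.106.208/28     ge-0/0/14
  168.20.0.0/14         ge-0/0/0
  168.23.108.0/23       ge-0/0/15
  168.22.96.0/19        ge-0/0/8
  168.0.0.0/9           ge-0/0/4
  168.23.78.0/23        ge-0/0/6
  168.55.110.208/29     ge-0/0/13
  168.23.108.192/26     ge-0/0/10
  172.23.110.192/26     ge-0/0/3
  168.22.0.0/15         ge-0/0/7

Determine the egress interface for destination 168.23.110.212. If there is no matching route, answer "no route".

Routes whose prefix contains 168.23.110.212:
  168.0.0.0/9 (168.0.0.0 - 168.127.255.255) -> ge-0/0/4
  168.20.0.0/14 (168.20.0.0 - 168.23.255.255) -> ge-0/0/0
  168.22.0.0/15 (168.22.0.0 - 168.23.255.255) -> ge-0/0/7
More-specific entries that do NOT match:
  168.55.110.208/29 (168.55.110.208 - 168.55.110.215) does not contain 168.23.110.212
  168.23.106.208/28 (168.23.106.208 - 168.23.106.223) does not contain 168.23.110.212
  168.23.108.192/26 (168.23.108.192 - 168.23.108.255) does not contain 168.23.110.212
  172.23.110.192/26 (172.23.110.192 - 172.23.110.255) does not contain 168.23.110.212
  168.23.108.0/23 (168.23.108.0 - 168.23.109.255) does not contain 168.23.110.212
  168.23.78.0/23 (168.23.78.0 - 168.23.79.255) does not contain 168.23.110.212
  168.22.96.0/19 (168.22.96.0 - 168.22.127.255) does not contain 168.23.110.212
Longest matching prefix is /15 -> interface ge-0/0/7.

ge-0/0/7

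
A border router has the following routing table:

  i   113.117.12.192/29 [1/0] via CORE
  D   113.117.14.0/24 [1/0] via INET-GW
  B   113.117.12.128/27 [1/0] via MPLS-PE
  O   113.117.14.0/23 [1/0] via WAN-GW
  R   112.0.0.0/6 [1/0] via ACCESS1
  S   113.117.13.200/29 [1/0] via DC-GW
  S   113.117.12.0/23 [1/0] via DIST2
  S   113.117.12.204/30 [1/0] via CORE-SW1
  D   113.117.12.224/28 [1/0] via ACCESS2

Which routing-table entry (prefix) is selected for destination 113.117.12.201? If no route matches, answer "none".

113.117.12.0/23

Entries matching 113.117.12.201:
  112.0.0.0/6 (112.0.0.0 - 115.255.255.255)
  113.117.12.0/23 (113.117.12.0 - 113.117.13.255)
Most specific is 113.117.12.0/23.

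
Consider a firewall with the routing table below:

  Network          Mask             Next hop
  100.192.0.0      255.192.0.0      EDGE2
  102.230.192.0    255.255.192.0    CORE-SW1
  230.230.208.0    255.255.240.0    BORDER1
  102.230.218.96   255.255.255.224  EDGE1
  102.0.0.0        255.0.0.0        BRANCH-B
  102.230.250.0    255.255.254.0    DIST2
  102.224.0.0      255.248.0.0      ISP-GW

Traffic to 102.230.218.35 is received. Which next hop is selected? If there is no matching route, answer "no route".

Routes whose prefix contains 102.230.218.35:
  102.0.0.0/8 (102.0.0.0 - 102.255.255.255) -> BRANCH-B
  102.224.0.0/13 (102.224.0.0 - 102.231.255.255) -> ISP-GW
  102.230.192.0/18 (102.230.192.0 - 102.230.255.255) -> CORE-SW1
More-specific entries that do NOT match:
  102.230.218.96/27 (102.230.218.96 - 102.230.218.127) does not contain 102.230.218.35
  102.230.250.0/23 (102.230.250.0 - 102.230.251.255) does not contain 102.230.218.35
  230.230.208.0/20 (230.230.208.0 - 230.230.223.255) does not contain 102.230.218.35
Longest matching prefix is /18 -> next hop CORE-SW1.

CORE-SW1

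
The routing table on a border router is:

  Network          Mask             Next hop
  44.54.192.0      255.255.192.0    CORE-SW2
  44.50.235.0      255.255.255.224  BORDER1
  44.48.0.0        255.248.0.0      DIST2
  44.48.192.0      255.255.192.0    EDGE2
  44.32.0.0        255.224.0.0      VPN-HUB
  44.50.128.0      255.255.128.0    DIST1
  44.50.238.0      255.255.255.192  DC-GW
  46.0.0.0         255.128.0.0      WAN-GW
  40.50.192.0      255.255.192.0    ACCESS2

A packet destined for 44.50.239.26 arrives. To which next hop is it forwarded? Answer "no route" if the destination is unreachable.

Routes whose prefix contains 44.50.239.26:
  44.32.0.0/11 (44.32.0.0 - 44.63.255.255) -> VPN-HUB
  44.48.0.0/13 (44.48.0.0 - 44.55.255.255) -> DIST2
  44.50.128.0/17 (44.50.128.0 - 44.50.255.255) -> DIST1
More-specific entries that do NOT match:
  44.50.235.0/27 (44.50.235.0 - 44.50.235.31) does not contain 44.50.239.26
  44.50.238.0/26 (44.50.238.0 - 44.50.238.63) does not contain 44.50.239.26
  44.54.192.0/18 (44.54.192.0 - 44.54.255.255) does not contain 44.50.239.26
  44.48.192.0/18 (44.48.192.0 - 44.48.255.255) does not contain 44.50.239.26
  40.50.192.0/18 (40.50.192.0 - 40.50.255.255) does not contain 44.50.239.26
Longest matching prefix is /17 -> next hop DIST1.

DIST1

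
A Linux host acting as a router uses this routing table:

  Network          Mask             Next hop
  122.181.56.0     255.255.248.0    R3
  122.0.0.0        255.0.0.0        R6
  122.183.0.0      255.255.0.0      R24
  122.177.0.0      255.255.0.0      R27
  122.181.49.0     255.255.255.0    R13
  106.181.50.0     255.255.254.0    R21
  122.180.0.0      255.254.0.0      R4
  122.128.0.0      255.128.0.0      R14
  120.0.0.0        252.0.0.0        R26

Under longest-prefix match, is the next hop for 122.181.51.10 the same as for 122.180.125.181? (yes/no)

yes

122.181.51.10: longest match 122.180.0.0/15 -> R4
122.180.125.181: longest match 122.180.0.0/15 -> R4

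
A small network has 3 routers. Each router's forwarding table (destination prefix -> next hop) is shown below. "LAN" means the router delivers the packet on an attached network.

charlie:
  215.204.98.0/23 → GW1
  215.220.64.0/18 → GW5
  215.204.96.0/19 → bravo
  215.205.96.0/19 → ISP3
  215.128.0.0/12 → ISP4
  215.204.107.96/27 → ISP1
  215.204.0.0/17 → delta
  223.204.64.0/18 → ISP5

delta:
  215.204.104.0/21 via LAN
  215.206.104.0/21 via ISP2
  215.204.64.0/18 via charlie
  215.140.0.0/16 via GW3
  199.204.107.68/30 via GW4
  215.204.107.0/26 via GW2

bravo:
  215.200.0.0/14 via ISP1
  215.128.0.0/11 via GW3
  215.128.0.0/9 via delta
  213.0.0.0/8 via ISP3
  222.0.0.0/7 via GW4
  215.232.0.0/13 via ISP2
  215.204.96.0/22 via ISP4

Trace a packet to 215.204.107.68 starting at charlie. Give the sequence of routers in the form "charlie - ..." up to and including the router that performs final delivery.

charlie - bravo - delta

At charlie: longest match for 215.204.107.68 is 215.204.96.0/19 -> bravo
At bravo: longest match for 215.204.107.68 is 215.128.0.0/9 -> delta
At delta: longest match for 215.204.107.68 is 215.204.104.0/21 -> LAN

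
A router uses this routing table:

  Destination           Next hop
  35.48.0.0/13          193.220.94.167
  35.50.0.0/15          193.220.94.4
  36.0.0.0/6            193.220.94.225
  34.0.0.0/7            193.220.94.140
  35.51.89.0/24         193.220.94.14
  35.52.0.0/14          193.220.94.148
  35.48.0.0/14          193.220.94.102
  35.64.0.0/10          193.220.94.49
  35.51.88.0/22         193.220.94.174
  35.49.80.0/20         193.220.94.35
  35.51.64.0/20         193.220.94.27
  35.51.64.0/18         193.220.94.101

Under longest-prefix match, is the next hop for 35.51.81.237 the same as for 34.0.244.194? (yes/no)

35.51.81.237: longest match 35.51.64.0/18 -> 193.220.94.101
34.0.244.194: longest match 34.0.0.0/7 -> 193.220.94.140

no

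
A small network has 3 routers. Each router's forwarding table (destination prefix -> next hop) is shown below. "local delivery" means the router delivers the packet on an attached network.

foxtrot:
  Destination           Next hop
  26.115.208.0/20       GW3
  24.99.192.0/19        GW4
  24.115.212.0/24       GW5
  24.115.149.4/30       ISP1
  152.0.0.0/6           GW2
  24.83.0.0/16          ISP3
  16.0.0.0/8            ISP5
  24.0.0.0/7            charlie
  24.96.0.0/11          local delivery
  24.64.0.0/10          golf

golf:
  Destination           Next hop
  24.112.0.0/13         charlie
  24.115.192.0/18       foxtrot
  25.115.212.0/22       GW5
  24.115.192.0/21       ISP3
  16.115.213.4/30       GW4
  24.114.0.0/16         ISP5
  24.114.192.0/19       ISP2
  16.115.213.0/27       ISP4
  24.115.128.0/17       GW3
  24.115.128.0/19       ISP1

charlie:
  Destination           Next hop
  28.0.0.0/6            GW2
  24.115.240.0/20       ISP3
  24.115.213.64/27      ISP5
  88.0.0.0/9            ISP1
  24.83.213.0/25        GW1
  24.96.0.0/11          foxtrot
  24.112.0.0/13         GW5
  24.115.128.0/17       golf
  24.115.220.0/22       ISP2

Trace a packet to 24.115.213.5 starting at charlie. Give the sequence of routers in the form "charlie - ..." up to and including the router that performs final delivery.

At charlie: longest match for 24.115.213.5 is 24.115.128.0/17 -> golf
At golf: longest match for 24.115.213.5 is 24.115.192.0/18 -> foxtrot
At foxtrot: longest match for 24.115.213.5 is 24.96.0.0/11 -> local delivery

charlie - golf - foxtrot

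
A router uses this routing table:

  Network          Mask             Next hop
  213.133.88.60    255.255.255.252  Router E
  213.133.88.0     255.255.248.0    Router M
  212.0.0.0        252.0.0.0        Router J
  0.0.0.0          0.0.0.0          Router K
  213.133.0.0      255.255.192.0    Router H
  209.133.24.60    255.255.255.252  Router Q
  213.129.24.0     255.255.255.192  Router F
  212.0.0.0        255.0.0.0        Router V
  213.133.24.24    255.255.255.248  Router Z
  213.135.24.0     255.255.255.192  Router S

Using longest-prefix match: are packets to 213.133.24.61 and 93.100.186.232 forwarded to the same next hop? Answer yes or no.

213.133.24.61: longest match 213.133.0.0/18 -> Router H
93.100.186.232: longest match 0.0.0.0/0 -> Router K

no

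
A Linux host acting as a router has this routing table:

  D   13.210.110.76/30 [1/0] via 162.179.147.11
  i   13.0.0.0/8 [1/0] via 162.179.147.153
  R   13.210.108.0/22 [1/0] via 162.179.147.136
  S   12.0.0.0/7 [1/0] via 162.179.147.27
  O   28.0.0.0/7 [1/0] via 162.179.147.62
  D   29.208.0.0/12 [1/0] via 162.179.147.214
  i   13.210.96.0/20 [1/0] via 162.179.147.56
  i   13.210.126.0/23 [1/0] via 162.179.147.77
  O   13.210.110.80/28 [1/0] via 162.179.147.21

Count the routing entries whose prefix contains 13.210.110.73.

Prefixes containing 13.210.110.73:
  12.0.0.0/7 (12.0.0.0 - 13.255.255.255)
  13.0.0.0/8 (13.0.0.0 - 13.255.255.255)
  13.210.96.0/20 (13.210.96.0 - 13.210.111.255)
  13.210.108.0/22 (13.210.108.0 - 13.210.111.255)
Total matching entries: 4.

4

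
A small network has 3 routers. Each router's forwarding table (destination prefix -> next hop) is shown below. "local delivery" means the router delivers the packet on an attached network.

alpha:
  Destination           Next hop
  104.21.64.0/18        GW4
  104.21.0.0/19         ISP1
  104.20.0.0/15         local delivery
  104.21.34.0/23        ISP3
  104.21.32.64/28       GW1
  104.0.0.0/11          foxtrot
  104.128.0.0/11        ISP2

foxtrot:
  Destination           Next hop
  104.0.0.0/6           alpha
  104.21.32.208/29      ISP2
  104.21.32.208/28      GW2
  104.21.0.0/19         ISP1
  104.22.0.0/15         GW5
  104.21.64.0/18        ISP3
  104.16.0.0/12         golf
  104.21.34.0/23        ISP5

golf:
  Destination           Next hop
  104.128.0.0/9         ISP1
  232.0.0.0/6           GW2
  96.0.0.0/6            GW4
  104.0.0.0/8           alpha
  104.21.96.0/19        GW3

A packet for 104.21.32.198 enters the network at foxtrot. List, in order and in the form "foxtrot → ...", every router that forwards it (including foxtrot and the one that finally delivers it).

foxtrot → golf → alpha

At foxtrot: longest match for 104.21.32.198 is 104.16.0.0/12 -> golf
At golf: longest match for 104.21.32.198 is 104.0.0.0/8 -> alpha
At alpha: longest match for 104.21.32.198 is 104.20.0.0/15 -> local delivery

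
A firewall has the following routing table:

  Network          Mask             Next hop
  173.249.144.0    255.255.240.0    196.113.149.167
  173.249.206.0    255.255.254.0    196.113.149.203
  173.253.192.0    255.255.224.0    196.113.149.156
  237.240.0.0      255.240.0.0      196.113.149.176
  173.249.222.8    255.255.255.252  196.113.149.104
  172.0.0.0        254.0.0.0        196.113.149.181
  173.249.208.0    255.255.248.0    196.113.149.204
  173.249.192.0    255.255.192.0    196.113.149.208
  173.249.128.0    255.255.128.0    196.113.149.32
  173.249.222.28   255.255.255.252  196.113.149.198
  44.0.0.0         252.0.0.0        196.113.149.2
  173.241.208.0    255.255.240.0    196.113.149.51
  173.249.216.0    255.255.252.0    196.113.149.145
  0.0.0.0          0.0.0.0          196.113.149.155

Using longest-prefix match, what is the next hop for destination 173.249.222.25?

196.113.149.208

Routes whose prefix contains 173.249.222.25:
  0.0.0.0/0 (default, matches everything) -> 196.113.149.155
  172.0.0.0/7 (172.0.0.0 - 173.255.255.255) -> 196.113.149.181
  173.249.128.0/17 (173.249.128.0 - 173.249.255.255) -> 196.113.149.32
  173.249.192.0/18 (173.249.192.0 - 173.249.255.255) -> 196.113.149.208
More-specific entries that do NOT match:
  173.249.222.8/30 (173.249.222.8 - 173.249.222.11) does not contain 173.249.222.25
  173.249.222.28/30 (173.249.222.28 - 173.249.222.31) does not contain 173.249.222.25
  173.249.206.0/23 (173.249.206.0 - 173.249.207.255) does not contain 173.249.222.25
  173.249.216.0/22 (173.249.216.0 - 173.249.219.255) does not contain 173.249.222.25
  173.249.208.0/21 (173.249.208.0 - 173.249.215.255) does not contain 173.249.222.25
  173.249.144.0/20 (173.249.144.0 - 173.249.159.255) does not contain 173.249.222.25
  173.241.208.0/20 (173.241.208.0 - 173.241.223.255) does not contain 173.249.222.25
  173.253.192.0/19 (173.253.192.0 - 173.253.223.255) does not contain 173.249.222.25
Longest matching prefix is /18 -> next hop 196.113.149.208.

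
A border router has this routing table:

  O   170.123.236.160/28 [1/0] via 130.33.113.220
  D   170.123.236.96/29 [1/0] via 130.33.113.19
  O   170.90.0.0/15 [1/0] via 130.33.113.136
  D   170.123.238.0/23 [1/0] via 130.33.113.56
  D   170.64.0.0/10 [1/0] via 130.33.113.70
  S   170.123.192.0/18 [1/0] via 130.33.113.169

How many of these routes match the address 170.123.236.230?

2

Prefixes containing 170.123.236.230:
  170.64.0.0/10 (170.64.0.0 - 170.127.255.255)
  170.123.192.0/18 (170.123.192.0 - 170.123.255.255)
Total matching entries: 2.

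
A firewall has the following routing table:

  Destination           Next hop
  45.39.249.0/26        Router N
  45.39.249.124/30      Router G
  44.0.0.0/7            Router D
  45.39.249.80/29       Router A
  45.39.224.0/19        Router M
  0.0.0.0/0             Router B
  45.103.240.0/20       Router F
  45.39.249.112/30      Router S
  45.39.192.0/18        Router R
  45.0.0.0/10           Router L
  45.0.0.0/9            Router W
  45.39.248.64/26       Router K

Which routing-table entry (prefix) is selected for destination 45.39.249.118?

45.39.224.0/19

Entries matching 45.39.249.118:
  0.0.0.0/0 (default, matches everything)
  44.0.0.0/7 (44.0.0.0 - 45.255.255.255)
  45.0.0.0/9 (45.0.0.0 - 45.127.255.255)
  45.0.0.0/10 (45.0.0.0 - 45.63.255.255)
  45.39.192.0/18 (45.39.192.0 - 45.39.255.255)
  45.39.224.0/19 (45.39.224.0 - 45.39.255.255)
Most specific is 45.39.224.0/19.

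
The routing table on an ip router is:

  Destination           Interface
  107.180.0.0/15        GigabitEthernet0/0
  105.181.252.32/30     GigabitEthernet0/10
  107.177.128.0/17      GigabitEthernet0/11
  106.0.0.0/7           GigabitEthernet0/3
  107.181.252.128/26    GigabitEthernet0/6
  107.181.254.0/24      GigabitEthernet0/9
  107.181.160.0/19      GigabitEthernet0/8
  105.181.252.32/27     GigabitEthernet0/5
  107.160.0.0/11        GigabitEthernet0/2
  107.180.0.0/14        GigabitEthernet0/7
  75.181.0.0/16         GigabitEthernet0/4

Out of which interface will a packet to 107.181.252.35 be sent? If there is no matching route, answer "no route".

Routes whose prefix contains 107.181.252.35:
  106.0.0.0/7 (106.0.0.0 - 107.255.255.255) -> GigabitEthernet0/3
  107.160.0.0/11 (107.160.0.0 - 107.191.255.255) -> GigabitEthernet0/2
  107.180.0.0/14 (107.180.0.0 - 107.183.255.255) -> GigabitEthernet0/7
  107.180.0.0/15 (107.180.0.0 - 107.181.255.255) -> GigabitEthernet0/0
More-specific entries that do NOT match:
  105.181.252.32/30 (105.181.252.32 - 105.181.252.35) does not contain 107.181.252.35
  105.181.252.32/27 (105.181.252.32 - 105.181.252.63) does not contain 107.181.252.35
  107.181.252.128/26 (107.181.252.128 - 107.181.252.191) does not contain 107.181.252.35
  107.181.254.0/24 (107.181.254.0 - 107.181.254.255) does not contain 107.181.252.35
  107.181.160.0/19 (107.181.160.0 - 107.181.191.255) does not contain 107.181.252.35
  107.177.128.0/17 (107.177.128.0 - 107.177.255.255) does not contain 107.181.252.35
  75.181.0.0/16 (75.181.0.0 - 75.181.255.255) does not contain 107.181.252.35
Longest matching prefix is /15 -> interface GigabitEthernet0/0.

GigabitEthernet0/0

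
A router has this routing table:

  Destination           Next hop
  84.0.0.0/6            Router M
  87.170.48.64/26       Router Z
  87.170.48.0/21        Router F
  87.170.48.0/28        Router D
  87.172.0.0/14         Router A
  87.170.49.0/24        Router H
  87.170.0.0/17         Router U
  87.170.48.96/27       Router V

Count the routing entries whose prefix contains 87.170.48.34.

3

Prefixes containing 87.170.48.34:
  84.0.0.0/6 (84.0.0.0 - 87.255.255.255)
  87.170.0.0/17 (87.170.0.0 - 87.170.127.255)
  87.170.48.0/21 (87.170.48.0 - 87.170.55.255)
Total matching entries: 3.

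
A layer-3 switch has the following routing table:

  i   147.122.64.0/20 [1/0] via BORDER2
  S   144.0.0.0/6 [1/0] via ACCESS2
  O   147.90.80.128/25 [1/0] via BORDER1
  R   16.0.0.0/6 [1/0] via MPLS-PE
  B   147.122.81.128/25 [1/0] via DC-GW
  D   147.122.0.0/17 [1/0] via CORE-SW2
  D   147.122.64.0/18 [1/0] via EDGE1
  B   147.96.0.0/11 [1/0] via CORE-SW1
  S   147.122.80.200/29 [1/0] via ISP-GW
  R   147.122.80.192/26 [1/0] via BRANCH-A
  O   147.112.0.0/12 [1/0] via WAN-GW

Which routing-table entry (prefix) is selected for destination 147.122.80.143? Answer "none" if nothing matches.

Entries matching 147.122.80.143:
  144.0.0.0/6 (144.0.0.0 - 147.255.255.255)
  147.96.0.0/11 (147.96.0.0 - 147.127.255.255)
  147.112.0.0/12 (147.112.0.0 - 147.127.255.255)
  147.122.0.0/17 (147.122.0.0 - 147.122.127.255)
  147.122.64.0/18 (147.122.64.0 - 147.122.127.255)
Most specific is 147.122.64.0/18.

147.122.64.0/18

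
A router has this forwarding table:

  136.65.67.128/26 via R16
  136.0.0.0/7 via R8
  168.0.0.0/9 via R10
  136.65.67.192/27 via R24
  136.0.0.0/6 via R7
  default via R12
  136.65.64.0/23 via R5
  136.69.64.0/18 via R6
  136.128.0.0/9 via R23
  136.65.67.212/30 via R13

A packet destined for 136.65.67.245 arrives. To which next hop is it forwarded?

Routes whose prefix contains 136.65.67.245:
  0.0.0.0/0 (default, matches everything) -> R12
  136.0.0.0/6 (136.0.0.0 - 139.255.255.255) -> R7
  136.0.0.0/7 (136.0.0.0 - 137.255.255.255) -> R8
More-specific entries that do NOT match:
  136.65.67.212/30 (136.65.67.212 - 136.65.67.215) does not contain 136.65.67.245
  136.65.67.192/27 (136.65.67.192 - 136.65.67.223) does not contain 136.65.67.245
  136.65.67.128/26 (136.65.67.128 - 136.65.67.191) does not contain 136.65.67.245
  136.65.64.0/23 (136.65.64.0 - 136.65.65.255) does not contain 136.65.67.245
  136.69.64.0/18 (136.69.64.0 - 136.69.127.255) does not contain 136.65.67.245
  168.0.0.0/9 (168.0.0.0 - 168.127.255.255) does not contain 136.65.67.245
  136.128.0.0/9 (136.128.0.0 - 136.255.255.255) does not contain 136.65.67.245
Longest matching prefix is /7 -> next hop R8.

R8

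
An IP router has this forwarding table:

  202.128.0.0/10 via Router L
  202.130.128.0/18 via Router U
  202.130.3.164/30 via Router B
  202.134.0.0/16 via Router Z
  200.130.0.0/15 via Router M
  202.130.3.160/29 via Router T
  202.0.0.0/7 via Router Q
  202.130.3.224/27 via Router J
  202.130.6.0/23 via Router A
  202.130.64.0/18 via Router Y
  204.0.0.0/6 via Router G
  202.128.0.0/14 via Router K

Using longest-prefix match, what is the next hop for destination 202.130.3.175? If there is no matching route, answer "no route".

Router K

Routes whose prefix contains 202.130.3.175:
  202.0.0.0/7 (202.0.0.0 - 203.255.255.255) -> Router Q
  202.128.0.0/10 (202.128.0.0 - 202.191.255.255) -> Router L
  202.128.0.0/14 (202.128.0.0 - 202.131.255.255) -> Router K
More-specific entries that do NOT match:
  202.130.3.164/30 (202.130.3.164 - 202.130.3.167) does not contain 202.130.3.175
  202.130.3.160/29 (202.130.3.160 - 202.130.3.167) does not contain 202.130.3.175
  202.130.3.224/27 (202.130.3.224 - 202.130.3.255) does not contain 202.130.3.175
  202.130.6.0/23 (202.130.6.0 - 202.130.7.255) does not contain 202.130.3.175
  202.130.128.0/18 (202.130.128.0 - 202.130.191.255) does not contain 202.130.3.175
  202.130.64.0/18 (202.130.64.0 - 202.130.127.255) does not contain 202.130.3.175
  202.134.0.0/16 (202.134.0.0 - 202.134.255.255) does not contain 202.130.3.175
  200.130.0.0/15 (200.130.0.0 - 200.131.255.255) does not contain 202.130.3.175
Longest matching prefix is /14 -> next hop Router K.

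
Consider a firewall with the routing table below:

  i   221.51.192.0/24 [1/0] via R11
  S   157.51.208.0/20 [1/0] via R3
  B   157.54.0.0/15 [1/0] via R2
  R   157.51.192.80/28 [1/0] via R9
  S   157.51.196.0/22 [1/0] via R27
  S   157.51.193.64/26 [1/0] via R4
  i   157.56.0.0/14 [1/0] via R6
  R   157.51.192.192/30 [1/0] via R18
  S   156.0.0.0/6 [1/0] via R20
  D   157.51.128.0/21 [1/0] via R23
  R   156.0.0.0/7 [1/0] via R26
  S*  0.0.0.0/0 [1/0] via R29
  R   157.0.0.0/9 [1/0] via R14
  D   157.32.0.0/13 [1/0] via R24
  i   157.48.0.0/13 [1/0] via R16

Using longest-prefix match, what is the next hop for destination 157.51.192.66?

R16

Routes whose prefix contains 157.51.192.66:
  0.0.0.0/0 (default, matches everything) -> R29
  156.0.0.0/6 (156.0.0.0 - 159.255.255.255) -> R20
  156.0.0.0/7 (156.0.0.0 - 157.255.255.255) -> R26
  157.0.0.0/9 (157.0.0.0 - 157.127.255.255) -> R14
  157.48.0.0/13 (157.48.0.0 - 157.55.255.255) -> R16
More-specific entries that do NOT match:
  157.51.192.192/30 (157.51.192.192 - 157.51.192.195) does not contain 157.51.192.66
  157.51.192.80/28 (157.51.192.80 - 157.51.192.95) does not contain 157.51.192.66
  157.51.193.64/26 (157.51.193.64 - 157.51.193.127) does not contain 157.51.192.66
  221.51.192.0/24 (221.51.192.0 - 221.51.192.255) does not contain 157.51.192.66
  157.51.196.0/22 (157.51.196.0 - 157.51.199.255) does not contain 157.51.192.66
  157.51.128.0/21 (157.51.128.0 - 157.51.135.255) does not contain 157.51.192.66
  157.51.208.0/20 (157.51.208.0 - 157.51.223.255) does not contain 157.51.192.66
  157.54.0.0/15 (157.54.0.0 - 157.55.255.255) does not contain 157.51.192.66
  157.56.0.0/14 (157.56.0.0 - 157.59.255.255) does not contain 157.51.192.66
Longest matching prefix is /13 -> next hop R16.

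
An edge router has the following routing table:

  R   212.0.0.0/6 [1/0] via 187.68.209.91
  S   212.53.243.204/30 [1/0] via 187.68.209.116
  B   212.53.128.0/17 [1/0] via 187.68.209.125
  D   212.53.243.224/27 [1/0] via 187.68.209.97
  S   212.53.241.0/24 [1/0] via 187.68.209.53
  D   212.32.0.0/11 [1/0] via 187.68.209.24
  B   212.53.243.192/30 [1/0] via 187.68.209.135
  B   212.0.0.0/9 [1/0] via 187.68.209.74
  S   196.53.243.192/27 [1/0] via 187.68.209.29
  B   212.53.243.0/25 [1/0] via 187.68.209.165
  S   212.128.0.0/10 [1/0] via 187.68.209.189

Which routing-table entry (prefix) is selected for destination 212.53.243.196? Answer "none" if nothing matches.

212.53.128.0/17

Entries matching 212.53.243.196:
  212.0.0.0/6 (212.0.0.0 - 215.255.255.255)
  212.0.0.0/9 (212.0.0.0 - 212.127.255.255)
  212.32.0.0/11 (212.32.0.0 - 212.63.255.255)
  212.53.128.0/17 (212.53.128.0 - 212.53.255.255)
Most specific is 212.53.128.0/17.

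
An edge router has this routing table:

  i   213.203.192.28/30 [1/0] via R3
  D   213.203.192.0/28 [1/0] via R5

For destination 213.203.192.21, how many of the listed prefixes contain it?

0

No listed prefix contains 213.203.192.21.
Total matching entries: 0.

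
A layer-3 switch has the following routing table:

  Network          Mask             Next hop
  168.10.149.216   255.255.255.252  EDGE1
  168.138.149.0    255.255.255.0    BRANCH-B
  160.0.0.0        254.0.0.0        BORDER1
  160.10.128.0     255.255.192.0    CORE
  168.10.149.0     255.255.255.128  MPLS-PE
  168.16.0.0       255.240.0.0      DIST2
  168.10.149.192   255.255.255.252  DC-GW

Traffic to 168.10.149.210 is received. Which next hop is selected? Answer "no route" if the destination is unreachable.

no route

No entry's prefix contains 168.10.149.210; there is no default route.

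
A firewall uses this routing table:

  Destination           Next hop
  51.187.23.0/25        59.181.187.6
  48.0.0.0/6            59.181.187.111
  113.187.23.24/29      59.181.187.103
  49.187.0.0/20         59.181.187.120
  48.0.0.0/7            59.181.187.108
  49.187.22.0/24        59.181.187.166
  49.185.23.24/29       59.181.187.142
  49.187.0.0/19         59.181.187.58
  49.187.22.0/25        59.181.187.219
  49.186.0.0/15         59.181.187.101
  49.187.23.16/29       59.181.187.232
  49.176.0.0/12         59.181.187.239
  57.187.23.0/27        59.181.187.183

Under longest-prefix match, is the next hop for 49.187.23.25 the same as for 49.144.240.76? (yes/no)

49.187.23.25: longest match 49.187.0.0/19 -> 59.181.187.58
49.144.240.76: longest match 48.0.0.0/7 -> 59.181.187.108

no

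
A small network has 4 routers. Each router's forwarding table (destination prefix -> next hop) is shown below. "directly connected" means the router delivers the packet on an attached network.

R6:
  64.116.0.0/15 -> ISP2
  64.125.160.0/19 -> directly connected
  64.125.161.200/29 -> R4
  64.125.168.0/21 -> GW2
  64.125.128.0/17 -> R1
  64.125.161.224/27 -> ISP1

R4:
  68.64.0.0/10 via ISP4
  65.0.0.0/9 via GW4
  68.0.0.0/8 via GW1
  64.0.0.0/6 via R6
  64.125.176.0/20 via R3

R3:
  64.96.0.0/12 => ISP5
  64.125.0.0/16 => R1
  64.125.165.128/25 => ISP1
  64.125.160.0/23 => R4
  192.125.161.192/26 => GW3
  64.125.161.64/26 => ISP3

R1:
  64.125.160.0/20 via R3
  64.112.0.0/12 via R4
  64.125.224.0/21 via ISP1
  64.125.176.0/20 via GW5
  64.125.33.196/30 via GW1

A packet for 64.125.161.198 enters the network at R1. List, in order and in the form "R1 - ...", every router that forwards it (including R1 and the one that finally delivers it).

At R1: longest match for 64.125.161.198 is 64.125.160.0/20 -> R3
At R3: longest match for 64.125.161.198 is 64.125.160.0/23 -> R4
At R4: longest match for 64.125.161.198 is 64.0.0.0/6 -> R6
At R6: longest match for 64.125.161.198 is 64.125.160.0/19 -> directly connected

R1 - R3 - R4 - R6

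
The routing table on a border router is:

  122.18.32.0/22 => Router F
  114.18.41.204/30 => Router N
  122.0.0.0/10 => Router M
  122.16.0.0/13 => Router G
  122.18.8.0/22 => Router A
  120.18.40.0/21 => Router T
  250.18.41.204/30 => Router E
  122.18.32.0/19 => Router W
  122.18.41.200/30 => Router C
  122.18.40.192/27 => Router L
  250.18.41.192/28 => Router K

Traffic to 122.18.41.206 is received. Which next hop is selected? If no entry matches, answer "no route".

Routes whose prefix contains 122.18.41.206:
  122.0.0.0/10 (122.0.0.0 - 122.63.255.255) -> Router M
  122.16.0.0/13 (122.16.0.0 - 122.23.255.255) -> Router G
  122.18.32.0/19 (122.18.32.0 - 122.18.63.255) -> Router W
More-specific entries that do NOT match:
  114.18.41.204/30 (114.18.41.204 - 114.18.41.207) does not contain 122.18.41.206
  250.18.41.204/30 (250.18.41.204 - 250.18.41.207) does not contain 122.18.41.206
  122.18.41.200/30 (122.18.41.200 - 122.18.41.203) does not contain 122.18.41.206
  250.18.41.192/28 (250.18.41.192 - 250.18.41.207) does not contain 122.18.41.206
  122.18.40.192/27 (122.18.40.192 - 122.18.40.223) does not contain 122.18.41.206
  122.18.32.0/22 (122.18.32.0 - 122.18.35.255) does not contain 122.18.41.206
  122.18.8.0/22 (122.18.8.0 - 122.18.11.255) does not contain 122.18.41.206
  120.18.40.0/21 (120.18.40.0 - 120.18.47.255) does not contain 122.18.41.206
Longest matching prefix is /19 -> next hop Router W.

Router W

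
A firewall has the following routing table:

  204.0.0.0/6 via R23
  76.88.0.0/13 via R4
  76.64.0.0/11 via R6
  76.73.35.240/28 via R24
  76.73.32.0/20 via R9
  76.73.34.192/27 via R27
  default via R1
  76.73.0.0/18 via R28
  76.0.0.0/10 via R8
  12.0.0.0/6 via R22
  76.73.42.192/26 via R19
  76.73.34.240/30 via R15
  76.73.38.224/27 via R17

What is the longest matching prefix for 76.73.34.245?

Entries matching 76.73.34.245:
  0.0.0.0/0 (default, matches everything)
  76.64.0.0/11 (76.64.0.0 - 76.95.255.255)
  76.73.0.0/18 (76.73.0.0 - 76.73.63.255)
  76.73.32.0/20 (76.73.32.0 - 76.73.47.255)
Most specific is 76.73.32.0/20.

76.73.32.0/20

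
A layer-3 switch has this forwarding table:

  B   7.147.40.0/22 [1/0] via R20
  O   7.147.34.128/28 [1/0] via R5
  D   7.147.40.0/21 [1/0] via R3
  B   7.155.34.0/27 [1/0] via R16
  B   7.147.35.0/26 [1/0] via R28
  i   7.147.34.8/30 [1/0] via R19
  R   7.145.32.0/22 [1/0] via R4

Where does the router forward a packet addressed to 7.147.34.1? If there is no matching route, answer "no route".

No entry's prefix contains 7.147.34.1; there is no default route.

no route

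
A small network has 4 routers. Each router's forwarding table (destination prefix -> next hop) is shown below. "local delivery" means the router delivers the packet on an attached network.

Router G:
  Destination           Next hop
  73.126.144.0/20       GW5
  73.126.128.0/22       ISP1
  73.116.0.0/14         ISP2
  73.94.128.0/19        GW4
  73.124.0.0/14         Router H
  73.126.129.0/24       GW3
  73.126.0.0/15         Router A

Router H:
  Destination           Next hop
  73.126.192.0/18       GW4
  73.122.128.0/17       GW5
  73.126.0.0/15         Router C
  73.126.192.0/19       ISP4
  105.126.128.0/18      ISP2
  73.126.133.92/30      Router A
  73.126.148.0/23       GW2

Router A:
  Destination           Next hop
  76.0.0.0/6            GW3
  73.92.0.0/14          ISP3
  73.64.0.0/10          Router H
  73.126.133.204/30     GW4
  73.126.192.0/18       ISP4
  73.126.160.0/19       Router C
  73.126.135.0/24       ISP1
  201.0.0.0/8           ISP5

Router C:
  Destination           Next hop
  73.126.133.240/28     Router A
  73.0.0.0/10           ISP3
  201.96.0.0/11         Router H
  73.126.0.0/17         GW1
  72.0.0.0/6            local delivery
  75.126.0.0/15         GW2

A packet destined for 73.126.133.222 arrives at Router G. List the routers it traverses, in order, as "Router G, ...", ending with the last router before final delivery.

At Router G: longest match for 73.126.133.222 is 73.126.0.0/15 -> Router A
At Router A: longest match for 73.126.133.222 is 73.64.0.0/10 -> Router H
At Router H: longest match for 73.126.133.222 is 73.126.0.0/15 -> Router C
At Router C: longest match for 73.126.133.222 is 72.0.0.0/6 -> local delivery

Router G, Router A, Router H, Router C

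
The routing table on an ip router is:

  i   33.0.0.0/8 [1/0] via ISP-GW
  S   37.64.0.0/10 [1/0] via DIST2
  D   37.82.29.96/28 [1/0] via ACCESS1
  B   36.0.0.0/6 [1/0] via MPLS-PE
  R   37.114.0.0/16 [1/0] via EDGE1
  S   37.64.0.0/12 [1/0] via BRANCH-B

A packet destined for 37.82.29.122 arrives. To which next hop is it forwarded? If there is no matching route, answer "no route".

Routes whose prefix contains 37.82.29.122:
  36.0.0.0/6 (36.0.0.0 - 39.255.255.255) -> MPLS-PE
  37.64.0.0/10 (37.64.0.0 - 37.127.255.255) -> DIST2
More-specific entries that do NOT match:
  37.82.29.96/28 (37.82.29.96 - 37.82.29.111) does not contain 37.82.29.122
  37.114.0.0/16 (37.114.0.0 - 37.114.255.255) does not contain 37.82.29.122
  37.64.0.0/12 (37.64.0.0 - 37.79.255.255) does not contain 37.82.29.122
Longest matching prefix is /10 -> next hop DIST2.

DIST2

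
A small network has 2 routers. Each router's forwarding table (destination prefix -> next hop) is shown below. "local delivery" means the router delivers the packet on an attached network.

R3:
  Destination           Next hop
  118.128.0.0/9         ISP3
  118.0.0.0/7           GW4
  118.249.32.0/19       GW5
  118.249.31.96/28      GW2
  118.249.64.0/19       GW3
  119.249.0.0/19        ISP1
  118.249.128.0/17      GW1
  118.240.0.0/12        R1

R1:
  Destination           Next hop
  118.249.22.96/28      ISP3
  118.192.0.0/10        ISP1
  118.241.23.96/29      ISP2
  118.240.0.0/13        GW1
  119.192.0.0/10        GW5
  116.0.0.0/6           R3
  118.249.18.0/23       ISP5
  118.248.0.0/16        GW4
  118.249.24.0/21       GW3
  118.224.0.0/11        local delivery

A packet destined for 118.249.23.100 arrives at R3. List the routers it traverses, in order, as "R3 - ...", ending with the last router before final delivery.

R3 - R1

At R3: longest match for 118.249.23.100 is 118.240.0.0/12 -> R1
At R1: longest match for 118.249.23.100 is 118.224.0.0/11 -> local delivery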